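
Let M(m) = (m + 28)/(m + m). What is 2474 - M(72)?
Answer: 89039/36 ≈ 2473.3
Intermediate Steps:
M(m) = (28 + m)/(2*m) (M(m) = (28 + m)/((2*m)) = (28 + m)*(1/(2*m)) = (28 + m)/(2*m))
2474 - M(72) = 2474 - (28 + 72)/(2*72) = 2474 - 100/(2*72) = 2474 - 1*25/36 = 2474 - 25/36 = 89039/36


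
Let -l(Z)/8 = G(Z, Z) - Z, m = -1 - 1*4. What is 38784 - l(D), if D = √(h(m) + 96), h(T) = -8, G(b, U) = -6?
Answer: 38736 - 16*√22 ≈ 38661.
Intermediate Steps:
m = -5 (m = -1 - 4 = -5)
D = 2*√22 (D = √(-8 + 96) = √88 = 2*√22 ≈ 9.3808)
l(Z) = 48 + 8*Z (l(Z) = -8*(-6 - Z) = 48 + 8*Z)
38784 - l(D) = 38784 - (48 + 8*(2*√22)) = 38784 - (48 + 16*√22) = 38784 + (-48 - 16*√22) = 38736 - 16*√22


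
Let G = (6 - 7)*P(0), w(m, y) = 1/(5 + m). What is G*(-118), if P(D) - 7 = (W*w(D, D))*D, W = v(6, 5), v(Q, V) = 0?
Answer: 826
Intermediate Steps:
W = 0
P(D) = 7 (P(D) = 7 + (0/(5 + D))*D = 7 + 0*D = 7 + 0 = 7)
G = -7 (G = (6 - 7)*7 = -1*7 = -7)
G*(-118) = -7*(-118) = 826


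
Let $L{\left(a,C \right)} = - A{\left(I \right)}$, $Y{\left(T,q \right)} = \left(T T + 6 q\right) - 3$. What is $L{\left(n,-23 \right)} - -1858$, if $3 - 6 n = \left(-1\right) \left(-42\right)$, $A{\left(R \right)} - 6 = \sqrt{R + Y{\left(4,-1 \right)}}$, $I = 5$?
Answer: $1852 - 2 \sqrt{3} \approx 1848.5$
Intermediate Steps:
$Y{\left(T,q \right)} = -3 + T^{2} + 6 q$ ($Y{\left(T,q \right)} = \left(T^{2} + 6 q\right) - 3 = -3 + T^{2} + 6 q$)
$A{\left(R \right)} = 6 + \sqrt{7 + R}$ ($A{\left(R \right)} = 6 + \sqrt{R + \left(-3 + 4^{2} + 6 \left(-1\right)\right)} = 6 + \sqrt{R - -7} = 6 + \sqrt{R + 7} = 6 + \sqrt{7 + R}$)
$n = - \frac{13}{2}$ ($n = \frac{1}{2} - \frac{\left(-1\right) \left(-42\right)}{6} = \frac{1}{2} - 7 = - \frac{13}{2} \approx -6.5$)
$L{\left(a,C \right)} = -6 - 2 \sqrt{3}$ ($L{\left(a,C \right)} = - (6 + \sqrt{7 + 5}) = - (6 + \sqrt{12}) = - (6 + 2 \sqrt{3}) = -6 - 2 \sqrt{3}$)
$L{\left(n,-23 \right)} - -1858 = \left(-6 - 2 \sqrt{3}\right) - -1858 = \left(-6 - 2 \sqrt{3}\right) + 1858 = 1852 - 2 \sqrt{3}$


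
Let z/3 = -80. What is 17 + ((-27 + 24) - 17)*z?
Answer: 4817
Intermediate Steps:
z = -240 (z = 3*(-80) = -240)
17 + ((-27 + 24) - 17)*z = 17 + ((-27 + 24) - 17)*(-240) = 17 + (-3 - 17)*(-240) = 17 - 20*(-240) = 17 + 4800 = 4817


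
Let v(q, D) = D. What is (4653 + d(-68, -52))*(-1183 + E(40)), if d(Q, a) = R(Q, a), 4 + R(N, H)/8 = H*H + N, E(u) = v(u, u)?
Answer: -29385387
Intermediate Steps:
E(u) = u
R(N, H) = -32 + 8*N + 8*H² (R(N, H) = -32 + 8*(H*H + N) = -32 + 8*(H² + N) = -32 + 8*(N + H²) = -32 + (8*N + 8*H²) = -32 + 8*N + 8*H²)
d(Q, a) = -32 + 8*Q + 8*a²
(4653 + d(-68, -52))*(-1183 + E(40)) = (4653 + (-32 + 8*(-68) + 8*(-52)²))*(-1183 + 40) = (4653 + (-32 - 544 + 8*2704))*(-1143) = (4653 + (-32 - 544 + 21632))*(-1143) = (4653 + 21056)*(-1143) = 25709*(-1143) = -29385387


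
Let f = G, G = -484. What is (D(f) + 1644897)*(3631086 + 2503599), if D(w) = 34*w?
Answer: 9989972576085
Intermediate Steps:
f = -484
(D(f) + 1644897)*(3631086 + 2503599) = (34*(-484) + 1644897)*(3631086 + 2503599) = (-16456 + 1644897)*6134685 = 1628441*6134685 = 9989972576085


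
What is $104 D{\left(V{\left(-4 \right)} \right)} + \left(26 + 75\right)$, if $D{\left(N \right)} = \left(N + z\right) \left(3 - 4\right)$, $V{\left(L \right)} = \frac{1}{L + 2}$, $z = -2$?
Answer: $361$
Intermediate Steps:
$V{\left(L \right)} = \frac{1}{2 + L}$
$D{\left(N \right)} = 2 - N$ ($D{\left(N \right)} = \left(N - 2\right) \left(3 - 4\right) = \left(-2 + N\right) \left(-1\right) = 2 - N$)
$104 D{\left(V{\left(-4 \right)} \right)} + \left(26 + 75\right) = 104 \left(2 - \frac{1}{2 - 4}\right) + \left(26 + 75\right) = 104 \left(2 - \frac{1}{-2}\right) + 101 = 104 \left(2 - - \frac{1}{2}\right) + 101 = 104 \left(2 + \frac{1}{2}\right) + 101 = 104 \cdot \frac{5}{2} + 101 = 260 + 101 = 361$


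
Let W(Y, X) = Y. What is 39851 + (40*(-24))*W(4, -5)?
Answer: 36011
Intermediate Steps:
39851 + (40*(-24))*W(4, -5) = 39851 + (40*(-24))*4 = 39851 - 960*4 = 39851 - 3840 = 36011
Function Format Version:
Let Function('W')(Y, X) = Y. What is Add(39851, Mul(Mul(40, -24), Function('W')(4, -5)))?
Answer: 36011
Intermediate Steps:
Add(39851, Mul(Mul(40, -24), Function('W')(4, -5))) = Add(39851, Mul(Mul(40, -24), 4)) = Add(39851, Mul(-960, 4)) = Add(39851, -3840) = 36011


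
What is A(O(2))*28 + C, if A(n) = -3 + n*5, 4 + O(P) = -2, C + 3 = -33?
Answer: -960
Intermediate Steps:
C = -36 (C = -3 - 33 = -36)
O(P) = -6 (O(P) = -4 - 2 = -6)
A(n) = -3 + 5*n
A(O(2))*28 + C = (-3 + 5*(-6))*28 - 36 = (-3 - 30)*28 - 36 = -33*28 - 36 = -924 - 36 = -960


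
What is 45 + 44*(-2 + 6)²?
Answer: 749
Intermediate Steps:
45 + 44*(-2 + 6)² = 45 + 44*4² = 45 + 44*16 = 45 + 704 = 749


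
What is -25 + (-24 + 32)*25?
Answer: 175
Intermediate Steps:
-25 + (-24 + 32)*25 = -25 + 8*25 = -25 + 200 = 175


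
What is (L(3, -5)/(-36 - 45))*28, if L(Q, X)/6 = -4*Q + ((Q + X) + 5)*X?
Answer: 56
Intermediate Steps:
L(Q, X) = -24*Q + 6*X*(5 + Q + X) (L(Q, X) = 6*(-4*Q + ((Q + X) + 5)*X) = 6*(-4*Q + (5 + Q + X)*X) = 6*(-4*Q + X*(5 + Q + X)) = -24*Q + 6*X*(5 + Q + X))
(L(3, -5)/(-36 - 45))*28 = ((-24*3 + 6*(-5)² + 30*(-5) + 6*3*(-5))/(-36 - 45))*28 = ((-72 + 6*25 - 150 - 90)/(-81))*28 = -(-72 + 150 - 150 - 90)/81*28 = -1/81*(-162)*28 = 2*28 = 56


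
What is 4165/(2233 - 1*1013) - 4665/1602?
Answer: 32701/65148 ≈ 0.50195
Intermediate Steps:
4165/(2233 - 1*1013) - 4665/1602 = 4165/(2233 - 1013) - 4665*1/1602 = 4165/1220 - 1555/534 = 4165*(1/1220) - 1555/534 = 833/244 - 1555/534 = 32701/65148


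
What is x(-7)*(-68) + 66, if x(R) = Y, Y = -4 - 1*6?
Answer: 746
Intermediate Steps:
Y = -10 (Y = -4 - 6 = -10)
x(R) = -10
x(-7)*(-68) + 66 = -10*(-68) + 66 = 680 + 66 = 746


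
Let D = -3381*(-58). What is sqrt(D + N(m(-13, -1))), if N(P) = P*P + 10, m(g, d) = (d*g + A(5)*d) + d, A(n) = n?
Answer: sqrt(196157) ≈ 442.90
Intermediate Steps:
D = 196098
m(g, d) = 6*d + d*g (m(g, d) = (d*g + 5*d) + d = (5*d + d*g) + d = 6*d + d*g)
N(P) = 10 + P**2 (N(P) = P**2 + 10 = 10 + P**2)
sqrt(D + N(m(-13, -1))) = sqrt(196098 + (10 + (-(6 - 13))**2)) = sqrt(196098 + (10 + (-1*(-7))**2)) = sqrt(196098 + (10 + 7**2)) = sqrt(196098 + (10 + 49)) = sqrt(196098 + 59) = sqrt(196157)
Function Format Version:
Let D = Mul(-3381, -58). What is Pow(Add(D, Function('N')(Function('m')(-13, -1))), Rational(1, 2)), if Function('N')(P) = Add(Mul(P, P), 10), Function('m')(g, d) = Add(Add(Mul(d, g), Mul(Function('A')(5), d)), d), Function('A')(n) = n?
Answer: Pow(196157, Rational(1, 2)) ≈ 442.90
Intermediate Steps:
D = 196098
Function('m')(g, d) = Add(Mul(6, d), Mul(d, g)) (Function('m')(g, d) = Add(Add(Mul(d, g), Mul(5, d)), d) = Add(Add(Mul(5, d), Mul(d, g)), d) = Add(Mul(6, d), Mul(d, g)))
Function('N')(P) = Add(10, Pow(P, 2)) (Function('N')(P) = Add(Pow(P, 2), 10) = Add(10, Pow(P, 2)))
Pow(Add(D, Function('N')(Function('m')(-13, -1))), Rational(1, 2)) = Pow(Add(196098, Add(10, Pow(Mul(-1, Add(6, -13)), 2))), Rational(1, 2)) = Pow(Add(196098, Add(10, Pow(Mul(-1, -7), 2))), Rational(1, 2)) = Pow(Add(196098, Add(10, Pow(7, 2))), Rational(1, 2)) = Pow(Add(196098, Add(10, 49)), Rational(1, 2)) = Pow(Add(196098, 59), Rational(1, 2)) = Pow(196157, Rational(1, 2))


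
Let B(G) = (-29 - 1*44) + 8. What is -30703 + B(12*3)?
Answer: -30768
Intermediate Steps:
B(G) = -65 (B(G) = (-29 - 44) + 8 = -73 + 8 = -65)
-30703 + B(12*3) = -30703 - 65 = -30768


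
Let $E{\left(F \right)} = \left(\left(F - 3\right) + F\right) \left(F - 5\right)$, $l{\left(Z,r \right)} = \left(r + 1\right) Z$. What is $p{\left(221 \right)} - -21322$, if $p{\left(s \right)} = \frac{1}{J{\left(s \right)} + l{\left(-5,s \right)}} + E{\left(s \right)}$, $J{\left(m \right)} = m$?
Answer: $\frac{103253793}{889} \approx 1.1615 \cdot 10^{5}$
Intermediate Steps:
$l{\left(Z,r \right)} = Z \left(1 + r\right)$ ($l{\left(Z,r \right)} = \left(1 + r\right) Z = Z \left(1 + r\right)$)
$E{\left(F \right)} = \left(-5 + F\right) \left(-3 + 2 F\right)$ ($E{\left(F \right)} = \left(\left(-3 + F\right) + F\right) \left(-5 + F\right) = \left(-3 + 2 F\right) \left(-5 + F\right) = \left(-5 + F\right) \left(-3 + 2 F\right)$)
$p{\left(s \right)} = 15 + \frac{1}{-5 - 4 s} - 13 s + 2 s^{2}$ ($p{\left(s \right)} = \frac{1}{s - 5 \left(1 + s\right)} + \left(15 - 13 s + 2 s^{2}\right) = \frac{1}{s - \left(5 + 5 s\right)} + \left(15 - 13 s + 2 s^{2}\right) = \frac{1}{-5 - 4 s} + \left(15 - 13 s + 2 s^{2}\right) = 15 + \frac{1}{-5 - 4 s} - 13 s + 2 s^{2}$)
$p{\left(221 \right)} - -21322 = \frac{74 - 42 \cdot 221^{2} - 1105 + 8 \cdot 221^{3}}{5 + 4 \cdot 221} - -21322 = \frac{74 - 2051322 - 1105 + 8 \cdot 10793861}{5 + 884} + 21322 = \frac{74 - 2051322 - 1105 + 86350888}{889} + 21322 = \frac{1}{889} \cdot 84298535 + 21322 = \frac{84298535}{889} + 21322 = \frac{103253793}{889}$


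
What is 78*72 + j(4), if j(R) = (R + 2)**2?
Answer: 5652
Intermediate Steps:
j(R) = (2 + R)**2
78*72 + j(4) = 78*72 + (2 + 4)**2 = 5616 + 6**2 = 5616 + 36 = 5652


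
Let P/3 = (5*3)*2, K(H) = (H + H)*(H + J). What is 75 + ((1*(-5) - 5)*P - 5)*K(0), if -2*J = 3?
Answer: 75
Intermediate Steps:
J = -3/2 (J = -½*3 = -3/2 ≈ -1.5000)
K(H) = 2*H*(-3/2 + H) (K(H) = (H + H)*(H - 3/2) = (2*H)*(-3/2 + H) = 2*H*(-3/2 + H))
P = 90 (P = 3*((5*3)*2) = 3*(15*2) = 3*30 = 90)
75 + ((1*(-5) - 5)*P - 5)*K(0) = 75 + ((1*(-5) - 5)*90 - 5)*(0*(-3 + 2*0)) = 75 + ((-5 - 5)*90 - 5)*(0*(-3 + 0)) = 75 + (-10*90 - 5)*(0*(-3)) = 75 + (-900 - 5)*0 = 75 - 905*0 = 75 + 0 = 75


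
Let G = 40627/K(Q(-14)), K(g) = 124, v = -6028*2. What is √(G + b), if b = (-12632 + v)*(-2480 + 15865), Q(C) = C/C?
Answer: I*√1270244235283/62 ≈ 18178.0*I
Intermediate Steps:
Q(C) = 1
v = -12056
b = -330448880 (b = (-12632 - 12056)*(-2480 + 15865) = -24688*13385 = -330448880)
G = 40627/124 ≈ 327.64
√(G + b) = √(40627/124 - 330448880) = √(-40975620493/124) = I*√1270244235283/62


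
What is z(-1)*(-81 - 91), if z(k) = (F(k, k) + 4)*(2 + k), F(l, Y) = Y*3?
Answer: -172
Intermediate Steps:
F(l, Y) = 3*Y
z(k) = (2 + k)*(4 + 3*k) (z(k) = (3*k + 4)*(2 + k) = (4 + 3*k)*(2 + k) = (2 + k)*(4 + 3*k))
z(-1)*(-81 - 91) = (8 + 3*(-1)**2 + 10*(-1))*(-81 - 91) = (8 + 3*1 - 10)*(-172) = (8 + 3 - 10)*(-172) = 1*(-172) = -172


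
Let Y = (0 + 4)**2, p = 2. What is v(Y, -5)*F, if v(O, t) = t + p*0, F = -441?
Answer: 2205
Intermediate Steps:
Y = 16 (Y = 4**2 = 16)
v(O, t) = t (v(O, t) = t + 2*0 = t + 0 = t)
v(Y, -5)*F = -5*(-441) = 2205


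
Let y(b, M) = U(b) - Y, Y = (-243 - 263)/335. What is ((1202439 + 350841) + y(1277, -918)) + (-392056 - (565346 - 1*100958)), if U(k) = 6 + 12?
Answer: 233446596/335 ≈ 6.9686e+5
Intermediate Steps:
U(k) = 18
Y = -506/335 (Y = -506*1/335 = -506/335 ≈ -1.5104)
y(b, M) = 6536/335 (y(b, M) = 18 - 1*(-506/335) = 18 + 506/335 = 6536/335)
((1202439 + 350841) + y(1277, -918)) + (-392056 - (565346 - 1*100958)) = ((1202439 + 350841) + 6536/335) + (-392056 - (565346 - 1*100958)) = (1553280 + 6536/335) + (-392056 - (565346 - 100958)) = 520355336/335 + (-392056 - 1*464388) = 520355336/335 + (-392056 - 464388) = 520355336/335 - 856444 = 233446596/335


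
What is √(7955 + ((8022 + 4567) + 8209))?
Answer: √28753 ≈ 169.57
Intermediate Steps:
√(7955 + ((8022 + 4567) + 8209)) = √(7955 + (12589 + 8209)) = √(7955 + 20798) = √28753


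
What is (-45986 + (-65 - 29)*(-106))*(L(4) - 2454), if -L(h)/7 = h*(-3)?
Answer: 85372140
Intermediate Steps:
L(h) = 21*h (L(h) = -7*h*(-3) = -(-21)*h = 21*h)
(-45986 + (-65 - 29)*(-106))*(L(4) - 2454) = (-45986 + (-65 - 29)*(-106))*(21*4 - 2454) = (-45986 - 94*(-106))*(84 - 2454) = (-45986 + 9964)*(-2370) = -36022*(-2370) = 85372140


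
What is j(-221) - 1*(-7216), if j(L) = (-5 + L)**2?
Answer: 58292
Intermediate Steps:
j(-221) - 1*(-7216) = (-5 - 221)**2 - 1*(-7216) = (-226)**2 + 7216 = 51076 + 7216 = 58292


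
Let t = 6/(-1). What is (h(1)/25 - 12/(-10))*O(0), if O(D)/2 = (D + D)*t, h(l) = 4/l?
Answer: 0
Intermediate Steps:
t = -6 (t = 6*(-1) = -6)
O(D) = -24*D (O(D) = 2*((D + D)*(-6)) = 2*((2*D)*(-6)) = 2*(-12*D) = -24*D)
(h(1)/25 - 12/(-10))*O(0) = ((4/1)/25 - 12/(-10))*(-24*0) = ((4*1)*(1/25) - 12*(-1/10))*0 = (4*(1/25) + 6/5)*0 = (4/25 + 6/5)*0 = (34/25)*0 = 0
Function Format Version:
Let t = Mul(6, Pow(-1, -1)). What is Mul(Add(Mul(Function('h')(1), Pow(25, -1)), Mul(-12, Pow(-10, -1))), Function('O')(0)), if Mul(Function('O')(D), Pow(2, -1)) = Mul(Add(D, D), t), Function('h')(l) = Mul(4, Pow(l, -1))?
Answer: 0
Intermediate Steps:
t = -6 (t = Mul(6, -1) = -6)
Function('O')(D) = Mul(-24, D) (Function('O')(D) = Mul(2, Mul(Add(D, D), -6)) = Mul(2, Mul(Mul(2, D), -6)) = Mul(2, Mul(-12, D)) = Mul(-24, D))
Mul(Add(Mul(Function('h')(1), Pow(25, -1)), Mul(-12, Pow(-10, -1))), Function('O')(0)) = Mul(Add(Mul(Mul(4, Pow(1, -1)), Pow(25, -1)), Mul(-12, Pow(-10, -1))), Mul(-24, 0)) = Mul(Add(Mul(Mul(4, 1), Rational(1, 25)), Mul(-12, Rational(-1, 10))), 0) = Mul(Add(Mul(4, Rational(1, 25)), Rational(6, 5)), 0) = Mul(Add(Rational(4, 25), Rational(6, 5)), 0) = Mul(Rational(34, 25), 0) = 0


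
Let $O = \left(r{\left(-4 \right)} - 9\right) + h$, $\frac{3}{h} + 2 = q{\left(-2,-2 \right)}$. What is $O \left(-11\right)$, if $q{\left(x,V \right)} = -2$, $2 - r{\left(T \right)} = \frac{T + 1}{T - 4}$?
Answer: $\frac{715}{8} \approx 89.375$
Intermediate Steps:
$r{\left(T \right)} = 2 - \frac{1 + T}{-4 + T}$ ($r{\left(T \right)} = 2 - \frac{T + 1}{T - 4} = 2 - \frac{1 + T}{-4 + T}$)
$h = - \frac{3}{4}$ ($h = \frac{3}{-2 - 2} = \frac{3}{-4} = 3 \left(- \frac{1}{4}\right) = - \frac{3}{4} \approx -0.75$)
$O = - \frac{65}{8}$ ($O = \left(\frac{-9 - 4}{-4 - 4} - 9\right) - \frac{3}{4} = \left(\frac{1}{-8} \left(-13\right) - 9\right) - \frac{3}{4} = \left(\left(- \frac{1}{8}\right) \left(-13\right) - 9\right) - \frac{3}{4} = \left(\frac{13}{8} - 9\right) - \frac{3}{4} = - \frac{59}{8} - \frac{3}{4} = - \frac{65}{8} \approx -8.125$)
$O \left(-11\right) = \left(- \frac{65}{8}\right) \left(-11\right) = \frac{715}{8}$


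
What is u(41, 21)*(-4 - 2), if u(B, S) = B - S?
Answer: -120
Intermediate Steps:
u(41, 21)*(-4 - 2) = (41 - 1*21)*(-4 - 2) = (41 - 21)*(-6) = 20*(-6) = -120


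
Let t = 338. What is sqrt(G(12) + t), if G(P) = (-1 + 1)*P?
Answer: 13*sqrt(2) ≈ 18.385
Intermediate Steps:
G(P) = 0 (G(P) = 0*P = 0)
sqrt(G(12) + t) = sqrt(0 + 338) = sqrt(338) = 13*sqrt(2)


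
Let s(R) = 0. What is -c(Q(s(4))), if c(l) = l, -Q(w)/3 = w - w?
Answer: 0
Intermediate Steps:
Q(w) = 0 (Q(w) = -3*(w - w) = -3*0 = 0)
-c(Q(s(4))) = -1*0 = 0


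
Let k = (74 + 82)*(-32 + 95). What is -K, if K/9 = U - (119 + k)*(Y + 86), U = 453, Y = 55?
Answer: 12618666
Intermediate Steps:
k = 9828 (k = 156*63 = 9828)
K = -12618666 (K = 9*(453 - (119 + 9828)*(55 + 86)) = 9*(453 - 9947*141) = 9*(453 - 1*1402527) = 9*(453 - 1402527) = 9*(-1402074) = -12618666)
-K = -1*(-12618666) = 12618666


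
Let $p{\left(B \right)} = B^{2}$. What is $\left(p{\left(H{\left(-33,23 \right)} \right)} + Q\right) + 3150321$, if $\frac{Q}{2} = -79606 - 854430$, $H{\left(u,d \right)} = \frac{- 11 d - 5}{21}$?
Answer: $\frac{62837597}{49} \approx 1.2824 \cdot 10^{6}$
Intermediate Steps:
$H{\left(u,d \right)} = - \frac{5}{21} - \frac{11 d}{21}$ ($H{\left(u,d \right)} = \left(-5 - 11 d\right) \frac{1}{21} = - \frac{5}{21} - \frac{11 d}{21}$)
$Q = -1868072$ ($Q = 2 \left(-79606 - 854430\right) = 2 \left(-934036\right) = -1868072$)
$\left(p{\left(H{\left(-33,23 \right)} \right)} + Q\right) + 3150321 = \left(\left(- \frac{5}{21} - \frac{253}{21}\right)^{2} - 1868072\right) + 3150321 = \left(\left(- \frac{86}{7}\right)^{2} - 1868072\right) + 3150321 = \left(\frac{7396}{49} - 1868072\right) + 3150321 = - \frac{91528132}{49} + 3150321 = \frac{62837597}{49}$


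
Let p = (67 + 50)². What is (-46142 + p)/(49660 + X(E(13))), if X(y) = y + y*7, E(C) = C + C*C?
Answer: -32453/51116 ≈ -0.63489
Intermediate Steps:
E(C) = C + C²
X(y) = 8*y (X(y) = y + 7*y = 8*y)
p = 13689 (p = 117² = 13689)
(-46142 + p)/(49660 + X(E(13))) = (-46142 + 13689)/(49660 + 8*(13*(1 + 13))) = -32453/(49660 + 8*(13*14)) = -32453/(49660 + 8*182) = -32453/(49660 + 1456) = -32453/51116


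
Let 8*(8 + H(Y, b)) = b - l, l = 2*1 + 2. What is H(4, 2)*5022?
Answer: -82863/2 ≈ -41432.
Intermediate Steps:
l = 4 (l = 2 + 2 = 4)
H(Y, b) = -17/2 + b/8 (H(Y, b) = -8 + (b - 1*4)/8 = -8 + (b - 4)/8 = -8 + (-4 + b)/8 = -8 + (-½ + b/8) = -17/2 + b/8)
H(4, 2)*5022 = (-17/2 + (⅛)*2)*5022 = (-17/2 + ¼)*5022 = -33/4*5022 = -82863/2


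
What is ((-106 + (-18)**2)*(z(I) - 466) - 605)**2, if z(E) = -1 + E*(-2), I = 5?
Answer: 10939277281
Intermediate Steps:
z(E) = -1 - 2*E
((-106 + (-18)**2)*(z(I) - 466) - 605)**2 = ((-106 + (-18)**2)*((-1 - 2*5) - 466) - 605)**2 = ((-106 + 324)*((-1 - 10) - 466) - 605)**2 = (218*(-11 - 466) - 605)**2 = (218*(-477) - 605)**2 = (-103986 - 605)**2 = (-104591)**2 = 10939277281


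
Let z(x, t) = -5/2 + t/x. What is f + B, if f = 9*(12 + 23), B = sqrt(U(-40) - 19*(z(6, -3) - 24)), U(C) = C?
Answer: 315 + sqrt(473) ≈ 336.75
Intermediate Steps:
z(x, t) = -5/2 + t/x (z(x, t) = -5*1/2 + t/x = -5/2 + t/x)
B = sqrt(473) (B = sqrt(-40 - 19*((-5/2 - 3/6) - 24)) = sqrt(-40 - 19*((-5/2 - 3*1/6) - 24)) = sqrt(-40 - 19*((-5/2 - 1/2) - 24)) = sqrt(-40 - 19*(-3 - 24)) = sqrt(-40 - 19*(-27)) = sqrt(-40 + 513) = sqrt(473) ≈ 21.749)
f = 315 (f = 9*35 = 315)
f + B = 315 + sqrt(473)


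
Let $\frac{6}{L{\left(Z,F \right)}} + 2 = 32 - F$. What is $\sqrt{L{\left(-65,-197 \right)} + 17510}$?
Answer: $\frac{2 \sqrt{225568538}}{227} \approx 132.33$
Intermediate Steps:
$L{\left(Z,F \right)} = \frac{6}{30 - F}$ ($L{\left(Z,F \right)} = \frac{6}{-2 - \left(-32 + F\right)} = \frac{6}{30 - F}$)
$\sqrt{L{\left(-65,-197 \right)} + 17510} = \sqrt{- \frac{6}{-30 - 197} + 17510} = \sqrt{- \frac{6}{-227} + 17510} = \sqrt{\left(-6\right) \left(- \frac{1}{227}\right) + 17510} = \sqrt{\frac{6}{227} + 17510} = \sqrt{\frac{3974776}{227}} = \frac{2 \sqrt{225568538}}{227}$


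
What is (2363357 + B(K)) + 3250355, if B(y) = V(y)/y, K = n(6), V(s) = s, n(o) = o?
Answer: 5613713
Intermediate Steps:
K = 6
B(y) = 1 (B(y) = y/y = 1)
(2363357 + B(K)) + 3250355 = (2363357 + 1) + 3250355 = 2363358 + 3250355 = 5613713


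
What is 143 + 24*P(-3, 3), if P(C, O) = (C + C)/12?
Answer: 131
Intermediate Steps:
P(C, O) = C/6 (P(C, O) = (2*C)*(1/12) = C/6)
143 + 24*P(-3, 3) = 143 + 24*((⅙)*(-3)) = 143 + 24*(-½) = 143 - 12 = 131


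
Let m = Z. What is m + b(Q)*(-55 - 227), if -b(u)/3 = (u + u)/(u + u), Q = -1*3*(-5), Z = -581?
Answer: 265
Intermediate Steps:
m = -581
Q = 15 (Q = -3*(-5) = 15)
b(u) = -3 (b(u) = -3*(u + u)/(u + u) = -3*2*u/(2*u) = -3*2*u*1/(2*u) = -3*1 = -3)
m + b(Q)*(-55 - 227) = -581 - 3*(-55 - 227) = -581 - 3*(-282) = -581 + 846 = 265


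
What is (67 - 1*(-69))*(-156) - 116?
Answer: -21332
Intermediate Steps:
(67 - 1*(-69))*(-156) - 116 = (67 + 69)*(-156) - 116 = 136*(-156) - 116 = -21216 - 116 = -21332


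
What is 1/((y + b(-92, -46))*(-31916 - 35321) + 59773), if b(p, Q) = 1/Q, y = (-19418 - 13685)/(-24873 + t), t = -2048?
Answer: -1238366/26553396711 ≈ -4.6637e-5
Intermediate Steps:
y = 33103/26921 (y = (-19418 - 13685)/(-24873 - 2048) = -33103/(-26921) = -33103*(-1/26921) = 33103/26921 ≈ 1.2296)
1/((y + b(-92, -46))*(-31916 - 35321) + 59773) = 1/((33103/26921 + 1/(-46))*(-31916 - 35321) + 59773) = 1/((33103/26921 - 1/46)*(-67237) + 59773) = 1/((1495817/1238366)*(-67237) + 59773) = 1/(-100574247629/1238366 + 59773) = 1/(-26553396711/1238366) = -1238366/26553396711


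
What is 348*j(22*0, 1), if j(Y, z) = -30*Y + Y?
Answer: 0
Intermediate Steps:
j(Y, z) = -29*Y
348*j(22*0, 1) = 348*(-638*0) = 348*(-29*0) = 348*0 = 0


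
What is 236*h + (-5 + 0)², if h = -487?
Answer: -114907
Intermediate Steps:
236*h + (-5 + 0)² = 236*(-487) + (-5 + 0)² = -114932 + (-5)² = -114932 + 25 = -114907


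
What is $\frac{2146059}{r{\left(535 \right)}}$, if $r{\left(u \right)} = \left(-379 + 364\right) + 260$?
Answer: $\frac{2146059}{245} \approx 8759.4$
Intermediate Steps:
$r{\left(u \right)} = 245$ ($r{\left(u \right)} = -15 + 260 = 245$)
$\frac{2146059}{r{\left(535 \right)}} = \frac{2146059}{245}$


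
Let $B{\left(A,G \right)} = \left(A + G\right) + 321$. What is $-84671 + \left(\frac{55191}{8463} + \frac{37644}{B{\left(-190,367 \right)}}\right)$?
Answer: $- \frac{19805896048}{234143} \approx -84589.0$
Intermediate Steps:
$B{\left(A,G \right)} = 321 + A + G$
$-84671 + \left(\frac{55191}{8463} + \frac{37644}{B{\left(-190,367 \right)}}\right) = -84671 + \left(\frac{55191}{8463} + \frac{37644}{321 - 190 + 367}\right) = -84671 + \left(55191 \cdot \frac{1}{8463} + \frac{37644}{498}\right) = -84671 + \left(\frac{18397}{2821} + 37644 \cdot \frac{1}{498}\right) = -84671 + \left(\frac{18397}{2821} + \frac{6274}{83}\right) = -84671 + \frac{19225905}{234143} = - \frac{19805896048}{234143}$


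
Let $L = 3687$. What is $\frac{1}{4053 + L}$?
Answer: $\frac{1}{7740} \approx 0.0001292$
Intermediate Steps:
$\frac{1}{4053 + L} = \frac{1}{4053 + 3687} = \frac{1}{7740}$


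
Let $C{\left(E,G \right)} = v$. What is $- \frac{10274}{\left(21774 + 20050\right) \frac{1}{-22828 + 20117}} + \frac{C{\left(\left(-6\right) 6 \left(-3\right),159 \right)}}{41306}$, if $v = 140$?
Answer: $\frac{287623547611}{431895536} \approx 665.96$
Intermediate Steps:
$C{\left(E,G \right)} = 140$
$- \frac{10274}{\left(21774 + 20050\right) \frac{1}{-22828 + 20117}} + \frac{C{\left(\left(-6\right) 6 \left(-3\right),159 \right)}}{41306} = - \frac{10274}{\left(21774 + 20050\right) \frac{1}{-22828 + 20117}} + \frac{140}{41306} = - \frac{10274}{41824 \frac{1}{-2711}} + 140 \cdot \frac{1}{41306} = - \frac{10274}{41824 \left(- \frac{1}{2711}\right)} + \frac{70}{20653} = - \frac{10274}{- \frac{41824}{2711}} + \frac{70}{20653} = \left(-10274\right) \left(- \frac{2711}{41824}\right) + \frac{70}{20653} = \frac{13926407}{20912} + \frac{70}{20653} = \frac{287623547611}{431895536}$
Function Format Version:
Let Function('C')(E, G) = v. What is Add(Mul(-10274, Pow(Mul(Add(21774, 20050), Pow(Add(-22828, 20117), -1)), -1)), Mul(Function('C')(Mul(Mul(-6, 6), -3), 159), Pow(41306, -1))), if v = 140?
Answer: Rational(287623547611, 431895536) ≈ 665.96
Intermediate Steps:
Function('C')(E, G) = 140
Add(Mul(-10274, Pow(Mul(Add(21774, 20050), Pow(Add(-22828, 20117), -1)), -1)), Mul(Function('C')(Mul(Mul(-6, 6), -3), 159), Pow(41306, -1))) = Add(Mul(-10274, Pow(Mul(Add(21774, 20050), Pow(Add(-22828, 20117), -1)), -1)), Mul(140, Pow(41306, -1))) = Add(Mul(-10274, Pow(Mul(41824, Pow(-2711, -1)), -1)), Mul(140, Rational(1, 41306))) = Add(Mul(-10274, Pow(Mul(41824, Rational(-1, 2711)), -1)), Rational(70, 20653)) = Add(Mul(-10274, Pow(Rational(-41824, 2711), -1)), Rational(70, 20653)) = Add(Mul(-10274, Rational(-2711, 41824)), Rational(70, 20653)) = Add(Rational(13926407, 20912), Rational(70, 20653)) = Rational(287623547611, 431895536)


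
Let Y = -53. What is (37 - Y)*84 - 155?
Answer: 7405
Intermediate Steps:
(37 - Y)*84 - 155 = (37 - 1*(-53))*84 - 155 = (37 + 53)*84 - 155 = 90*84 - 155 = 7560 - 155 = 7405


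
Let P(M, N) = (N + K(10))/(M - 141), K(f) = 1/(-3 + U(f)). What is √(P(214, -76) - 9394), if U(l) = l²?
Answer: I*√471072624085/7081 ≈ 96.928*I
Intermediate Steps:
K(f) = 1/(-3 + f²)
P(M, N) = (1/97 + N)/(-141 + M) (P(M, N) = (N + 1/(-3 + 10²))/(M - 141) = (N + 1/(-3 + 100))/(-141 + M) = (N + 1/97)/(-141 + M) = (1/97 + N)/(-141 + M))
√(P(214, -76) - 9394) = √((1/97 - 76)/(-141 + 214) - 9394) = √(-7371/97/73 - 9394) = √((1/73)*(-7371/97) - 9394) = √(-7371/7081 - 9394) = √(-66526285/7081) = I*√471072624085/7081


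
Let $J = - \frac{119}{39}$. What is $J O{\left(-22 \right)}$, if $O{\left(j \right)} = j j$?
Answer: $- \frac{57596}{39} \approx -1476.8$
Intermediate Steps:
$O{\left(j \right)} = j^{2}$
$J = - \frac{119}{39}$ ($J = \left(-119\right) \frac{1}{39} = - \frac{119}{39} \approx -3.0513$)
$J O{\left(-22 \right)} = - \frac{119 \left(-22\right)^{2}}{39} = \left(- \frac{119}{39}\right) 484 = - \frac{57596}{39}$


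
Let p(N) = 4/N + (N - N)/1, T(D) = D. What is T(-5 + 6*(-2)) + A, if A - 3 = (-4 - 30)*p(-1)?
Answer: 122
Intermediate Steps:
p(N) = 4/N (p(N) = 4/N + 0*1 = 4/N + 0 = 4/N)
A = 139 (A = 3 + (-4 - 30)*(4/(-1)) = 3 - 136*(-1) = 3 - 34*(-4) = 3 + 136 = 139)
T(-5 + 6*(-2)) + A = (-5 + 6*(-2)) + 139 = (-5 - 12) + 139 = -17 + 139 = 122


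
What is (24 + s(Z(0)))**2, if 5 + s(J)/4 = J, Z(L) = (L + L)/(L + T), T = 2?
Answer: 16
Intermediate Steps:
Z(L) = 2*L/(2 + L) (Z(L) = (L + L)/(L + 2) = (2*L)/(2 + L) = 2*L/(2 + L))
s(J) = -20 + 4*J
(24 + s(Z(0)))**2 = (24 + (-20 + 4*(2*0/(2 + 0))))**2 = (24 + (-20 + 4*(2*0/2)))**2 = (24 + (-20 + 4*(2*0*(1/2))))**2 = (24 + (-20 + 4*0))**2 = (24 + (-20 + 0))**2 = (24 - 20)**2 = 4**2 = 16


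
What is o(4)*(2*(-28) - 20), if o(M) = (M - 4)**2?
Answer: 0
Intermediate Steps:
o(M) = (-4 + M)**2
o(4)*(2*(-28) - 20) = (-4 + 4)**2*(2*(-28) - 20) = 0**2*(-56 - 20) = 0*(-76) = 0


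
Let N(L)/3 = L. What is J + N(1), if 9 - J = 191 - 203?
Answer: 24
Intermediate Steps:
J = 21 (J = 9 - (191 - 203) = 9 - 1*(-12) = 9 + 12 = 21)
N(L) = 3*L
J + N(1) = 21 + 3*1 = 21 + 3 = 24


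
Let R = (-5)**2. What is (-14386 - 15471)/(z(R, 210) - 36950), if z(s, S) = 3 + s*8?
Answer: 29857/36747 ≈ 0.81250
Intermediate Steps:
R = 25
z(s, S) = 3 + 8*s
(-14386 - 15471)/(z(R, 210) - 36950) = (-14386 - 15471)/((3 + 8*25) - 36950) = -29857/((3 + 200) - 36950) = -29857/(203 - 36950) = -29857/(-36747) = -29857*(-1/36747) = 29857/36747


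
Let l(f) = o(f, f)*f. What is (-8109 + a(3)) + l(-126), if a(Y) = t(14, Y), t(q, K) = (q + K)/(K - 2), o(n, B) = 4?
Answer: -8596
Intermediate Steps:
t(q, K) = (K + q)/(-2 + K)
a(Y) = (14 + Y)/(-2 + Y) (a(Y) = (Y + 14)/(-2 + Y) = (14 + Y)/(-2 + Y))
l(f) = 4*f
(-8109 + a(3)) + l(-126) = (-8109 + (14 + 3)/(-2 + 3)) + 4*(-126) = (-8109 + 17/1) - 504 = (-8109 + 1*17) - 504 = (-8109 + 17) - 504 = -8092 - 504 = -8596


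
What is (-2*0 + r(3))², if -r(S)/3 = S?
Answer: 81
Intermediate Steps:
r(S) = -3*S
(-2*0 + r(3))² = (-2*0 - 3*3)² = (0 - 9)² = (-9)² = 81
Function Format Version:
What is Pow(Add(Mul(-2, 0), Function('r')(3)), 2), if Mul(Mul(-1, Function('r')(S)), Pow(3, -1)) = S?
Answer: 81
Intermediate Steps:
Function('r')(S) = Mul(-3, S)
Pow(Add(Mul(-2, 0), Function('r')(3)), 2) = Pow(Add(Mul(-2, 0), Mul(-3, 3)), 2) = Pow(Add(0, -9), 2) = Pow(-9, 2) = 81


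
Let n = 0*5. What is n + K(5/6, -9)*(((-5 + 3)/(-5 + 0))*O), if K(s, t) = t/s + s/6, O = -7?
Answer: 13433/450 ≈ 29.851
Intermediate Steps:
K(s, t) = s/6 + t/s (K(s, t) = t/s + s*(⅙) = t/s + s/6 = s/6 + t/s)
n = 0
n + K(5/6, -9)*(((-5 + 3)/(-5 + 0))*O) = 0 + ((5/6)/6 - 9/(5/6))*(((-5 + 3)/(-5 + 0))*(-7)) = 0 + ((5*(⅙))/6 - 9/(5*(⅙)))*(-2/(-5)*(-7)) = 0 + ((⅙)*(⅚) - 9/⅚)*(-2*(-⅕)*(-7)) = 0 + (5/36 - 9*6/5)*((⅖)*(-7)) = 0 + (5/36 - 54/5)*(-14/5) = 0 - 1919/180*(-14/5) = 0 + 13433/450 = 13433/450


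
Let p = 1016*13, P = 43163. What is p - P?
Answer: -29955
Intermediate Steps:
p = 13208
p - P = 13208 - 1*43163 = 13208 - 43163 = -29955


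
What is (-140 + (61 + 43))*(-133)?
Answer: 4788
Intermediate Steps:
(-140 + (61 + 43))*(-133) = (-140 + 104)*(-133) = -36*(-133) = 4788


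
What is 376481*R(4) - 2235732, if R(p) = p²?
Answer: 3787964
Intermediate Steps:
376481*R(4) - 2235732 = 376481*4² - 2235732 = 376481*16 - 2235732 = 6023696 - 2235732 = 3787964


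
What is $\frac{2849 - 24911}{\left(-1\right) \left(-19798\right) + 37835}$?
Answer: $- \frac{7354}{19211} \approx -0.3828$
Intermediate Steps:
$\frac{2849 - 24911}{\left(-1\right) \left(-19798\right) + 37835} = - \frac{22062}{19798 + 37835} = - \frac{22062}{57633} = \left(-22062\right) \frac{1}{57633} = - \frac{7354}{19211}$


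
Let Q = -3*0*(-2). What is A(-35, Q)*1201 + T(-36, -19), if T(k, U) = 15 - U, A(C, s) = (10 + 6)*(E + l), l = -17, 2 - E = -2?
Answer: -249774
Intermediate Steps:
E = 4 (E = 2 - 1*(-2) = 2 + 2 = 4)
Q = 0 (Q = 0*(-2) = 0)
A(C, s) = -208 (A(C, s) = (10 + 6)*(4 - 17) = 16*(-13) = -208)
A(-35, Q)*1201 + T(-36, -19) = -208*1201 + (15 - 1*(-19)) = -249808 + (15 + 19) = -249808 + 34 = -249774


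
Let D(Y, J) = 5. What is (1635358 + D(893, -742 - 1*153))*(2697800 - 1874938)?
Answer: 1345678068906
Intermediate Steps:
(1635358 + D(893, -742 - 1*153))*(2697800 - 1874938) = (1635358 + 5)*(2697800 - 1874938) = 1635363*822862 = 1345678068906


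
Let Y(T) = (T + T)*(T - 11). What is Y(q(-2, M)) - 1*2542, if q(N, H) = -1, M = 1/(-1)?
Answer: -2518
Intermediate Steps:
M = -1
Y(T) = 2*T*(-11 + T) (Y(T) = (2*T)*(-11 + T) = 2*T*(-11 + T))
Y(q(-2, M)) - 1*2542 = 2*(-1)*(-11 - 1) - 1*2542 = 2*(-1)*(-12) - 2542 = 24 - 2542 = -2518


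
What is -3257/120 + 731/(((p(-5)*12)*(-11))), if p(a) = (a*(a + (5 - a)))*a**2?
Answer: -4476913/165000 ≈ -27.133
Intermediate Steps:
p(a) = 5*a**3 (p(a) = (a*5)*a**2 = (5*a)*a**2 = 5*a**3)
-3257/120 + 731/(((p(-5)*12)*(-11))) = -3257/120 + 731/((((5*(-5)**3)*12)*(-11))) = -3257*1/120 + 731/((((5*(-125))*12)*(-11))) = -3257/120 + 731/((-625*12*(-11))) = -3257/120 + 731/((-7500*(-11))) = -3257/120 + 731/82500 = -4476913/165000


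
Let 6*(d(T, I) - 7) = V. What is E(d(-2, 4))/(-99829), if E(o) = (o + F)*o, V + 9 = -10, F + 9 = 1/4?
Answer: 1357/7187688 ≈ 0.00018880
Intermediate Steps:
F = -35/4 (F = -9 + 1/4 = -9 + 1*(¼) = -9 + ¼ = -35/4 ≈ -8.7500)
V = -19 (V = -9 - 10 = -19)
d(T, I) = 23/6 (d(T, I) = 7 + (⅙)*(-19) = 7 - 19/6 = 23/6)
E(o) = o*(-35/4 + o) (E(o) = (o - 35/4)*o = (-35/4 + o)*o = o*(-35/4 + o))
E(d(-2, 4))/(-99829) = ((¼)*(23/6)*(-35 + 4*(23/6)))/(-99829) = ((¼)*(23/6)*(-35 + 46/3))*(-1/99829) = ((¼)*(23/6)*(-59/3))*(-1/99829) = -1357/72*(-1/99829) = 1357/7187688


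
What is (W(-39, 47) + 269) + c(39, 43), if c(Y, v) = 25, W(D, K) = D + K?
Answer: 302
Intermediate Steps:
(W(-39, 47) + 269) + c(39, 43) = ((-39 + 47) + 269) + 25 = (8 + 269) + 25 = 277 + 25 = 302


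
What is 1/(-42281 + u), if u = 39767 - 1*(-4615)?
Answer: 1/2101 ≈ 0.00047596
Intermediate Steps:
u = 44382 (u = 39767 + 4615 = 44382)
1/(-42281 + u) = 1/(-42281 + 44382) = 1/2101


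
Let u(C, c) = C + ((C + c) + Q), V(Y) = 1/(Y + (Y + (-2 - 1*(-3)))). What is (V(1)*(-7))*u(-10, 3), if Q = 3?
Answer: 98/3 ≈ 32.667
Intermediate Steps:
V(Y) = 1/(1 + 2*Y) (V(Y) = 1/(Y + (Y + (-2 + 3))) = 1/(Y + (Y + 1)) = 1/(Y + (1 + Y)) = 1/(1 + 2*Y))
u(C, c) = 3 + c + 2*C (u(C, c) = C + ((C + c) + 3) = C + (3 + C + c) = 3 + c + 2*C)
(V(1)*(-7))*u(-10, 3) = (-7/(1 + 2*1))*(3 + 3 + 2*(-10)) = (-7/(1 + 2))*(3 + 3 - 20) = (-7/3)*(-14) = ((⅓)*(-7))*(-14) = -7/3*(-14) = 98/3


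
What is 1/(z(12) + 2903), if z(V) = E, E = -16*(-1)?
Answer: 1/2919 ≈ 0.00034258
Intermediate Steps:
E = 16
z(V) = 16
1/(z(12) + 2903) = 1/(16 + 2903) = 1/2919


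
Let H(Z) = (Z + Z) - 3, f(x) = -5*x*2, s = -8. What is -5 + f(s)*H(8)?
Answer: 1035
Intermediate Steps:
f(x) = -10*x
H(Z) = -3 + 2*Z (H(Z) = 2*Z - 3 = -3 + 2*Z)
-5 + f(s)*H(8) = -5 + (-10*(-8))*(-3 + 2*8) = -5 + 80*(-3 + 16) = -5 + 80*13 = -5 + 1040 = 1035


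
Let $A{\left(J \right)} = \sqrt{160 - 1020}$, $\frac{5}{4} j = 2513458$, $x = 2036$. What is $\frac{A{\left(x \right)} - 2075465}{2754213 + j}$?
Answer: $- \frac{10377325}{23824897} + \frac{10 i \sqrt{215}}{23824897} \approx -0.43557 + 6.1544 \cdot 10^{-6} i$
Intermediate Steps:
$j = \frac{10053832}{5}$ ($j = \frac{4}{5} \cdot 2513458 = \frac{10053832}{5} \approx 2.0108 \cdot 10^{6}$)
$A{\left(J \right)} = 2 i \sqrt{215}$ ($A{\left(J \right)} = \sqrt{-860} = 2 i \sqrt{215}$)
$\frac{A{\left(x \right)} - 2075465}{2754213 + j} = \frac{2 i \sqrt{215} - 2075465}{2754213 + \frac{10053832}{5}} = \frac{-2075465 + 2 i \sqrt{215}}{\frac{23824897}{5}} = \left(-2075465 + 2 i \sqrt{215}\right) \frac{5}{23824897} = - \frac{10377325}{23824897} + \frac{10 i \sqrt{215}}{23824897}$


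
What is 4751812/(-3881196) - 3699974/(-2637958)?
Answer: 228155476126/1279804004721 ≈ 0.17827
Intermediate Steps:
4751812/(-3881196) - 3699974/(-2637958) = 4751812*(-1/3881196) - 3699974*(-1/2637958) = -1187953/970299 + 1849987/1318979 = 228155476126/1279804004721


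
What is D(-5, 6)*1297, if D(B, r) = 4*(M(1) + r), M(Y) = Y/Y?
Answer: 36316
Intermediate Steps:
M(Y) = 1
D(B, r) = 4 + 4*r (D(B, r) = 4*(1 + r) = 4 + 4*r)
D(-5, 6)*1297 = (4 + 4*6)*1297 = (4 + 24)*1297 = 28*1297 = 36316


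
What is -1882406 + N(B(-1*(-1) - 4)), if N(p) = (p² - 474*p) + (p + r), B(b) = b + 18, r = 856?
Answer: -1888420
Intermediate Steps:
B(b) = 18 + b
N(p) = 856 + p² - 473*p (N(p) = (p² - 474*p) + (p + 856) = (p² - 474*p) + (856 + p) = 856 + p² - 473*p)
-1882406 + N(B(-1*(-1) - 4)) = -1882406 + (856 + (18 + (-1*(-1) - 4))² - 473*(18 + (-1*(-1) - 4))) = -1882406 + (856 + (18 + (1 - 4))² - 473*(18 + (1 - 4))) = -1882406 + (856 + (18 - 3)² - 473*(18 - 3)) = -1882406 + (856 + 15² - 473*15) = -1882406 + (856 + 225 - 7095) = -1882406 - 6014 = -1888420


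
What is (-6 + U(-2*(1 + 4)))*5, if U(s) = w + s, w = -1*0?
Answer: -80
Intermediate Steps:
w = 0
U(s) = s (U(s) = 0 + s = s)
(-6 + U(-2*(1 + 4)))*5 = (-6 - 2*(1 + 4))*5 = (-6 - 2*5)*5 = (-6 - 10)*5 = -16*5 = -80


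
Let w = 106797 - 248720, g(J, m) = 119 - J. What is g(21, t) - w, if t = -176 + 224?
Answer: 142021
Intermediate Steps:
t = 48
w = -141923
g(21, t) - w = (119 - 1*21) - 1*(-141923) = (119 - 21) + 141923 = 98 + 141923 = 142021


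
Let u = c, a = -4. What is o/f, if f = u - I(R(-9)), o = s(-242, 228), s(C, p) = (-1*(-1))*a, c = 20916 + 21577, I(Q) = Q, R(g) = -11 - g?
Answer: -4/42495 ≈ -9.4129e-5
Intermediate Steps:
c = 42493
s(C, p) = -4 (s(C, p) = -1*(-1)*(-4) = 1*(-4) = -4)
u = 42493
o = -4
f = 42495 (f = 42493 - (-11 - 1*(-9)) = 42493 - (-11 + 9) = 42493 - 1*(-2) = 42493 + 2 = 42495)
o/f = -4/42495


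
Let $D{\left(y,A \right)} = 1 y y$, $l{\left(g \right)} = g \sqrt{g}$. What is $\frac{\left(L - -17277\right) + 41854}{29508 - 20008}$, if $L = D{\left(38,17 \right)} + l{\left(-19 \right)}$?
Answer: $\frac{2423}{380} - \frac{i \sqrt{19}}{500} \approx 6.3763 - 0.0087178 i$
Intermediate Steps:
$l{\left(g \right)} = g^{\frac{3}{2}}$
$D{\left(y,A \right)} = y^{2}$ ($D{\left(y,A \right)} = y y = y^{2}$)
$L = 1444 - 19 i \sqrt{19}$ ($L = 38^{2} + \left(-19\right)^{\frac{3}{2}} = 1444 - 19 i \sqrt{19} \approx 1444.0 - 82.819 i$)
$\frac{\left(L - -17277\right) + 41854}{29508 - 20008} = \frac{\left(\left(1444 - 19 i \sqrt{19}\right) - -17277\right) + 41854}{29508 - 20008} = \frac{\left(\left(1444 - 19 i \sqrt{19}\right) + 17277\right) + 41854}{9500} = \left(\left(18721 - 19 i \sqrt{19}\right) + 41854\right) \frac{1}{9500} = \left(60575 - 19 i \sqrt{19}\right) \frac{1}{9500} = \frac{2423}{380} - \frac{i \sqrt{19}}{500}$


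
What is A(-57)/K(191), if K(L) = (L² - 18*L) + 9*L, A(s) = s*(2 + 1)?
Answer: -171/34762 ≈ -0.0049192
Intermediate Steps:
A(s) = 3*s (A(s) = s*3 = 3*s)
K(L) = L² - 9*L
A(-57)/K(191) = (3*(-57))/((191*(-9 + 191))) = -171/(191*182) = -171/34762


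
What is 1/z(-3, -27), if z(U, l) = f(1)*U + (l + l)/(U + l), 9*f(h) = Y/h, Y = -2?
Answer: 15/37 ≈ 0.40541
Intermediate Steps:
f(h) = -2/(9*h) (f(h) = (-2/h)/9 = -2/(9*h))
z(U, l) = -2*U/9 + 2*l/(U + l) (z(U, l) = (-2/9/1)*U + (l + l)/(U + l) = (-2/9*1)*U + (2*l)/(U + l) = -2*U/9 + 2*l/(U + l))
1/z(-3, -27) = 1/(2*(-1*(-3)² + 9*(-27) - 1*(-3)*(-27))/(9*(-3 - 27))) = 1/((2/9)*(-1*9 - 243 - 81)/(-30)) = 1/((2/9)*(-1/30)*(-9 - 243 - 81)) = 1/((2/9)*(-1/30)*(-333)) = 1/(37/15) = 15/37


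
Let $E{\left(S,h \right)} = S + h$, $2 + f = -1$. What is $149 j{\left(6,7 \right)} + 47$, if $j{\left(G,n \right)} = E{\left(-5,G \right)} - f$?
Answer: $643$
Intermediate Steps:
$f = -3$ ($f = -2 - 1 = -3$)
$j{\left(G,n \right)} = -2 + G$ ($j{\left(G,n \right)} = \left(-5 + G\right) - -3 = \left(-5 + G\right) + 3 = -2 + G$)
$149 j{\left(6,7 \right)} + 47 = 149 \left(-2 + 6\right) + 47 = 149 \cdot 4 + 47 = 596 + 47 = 643$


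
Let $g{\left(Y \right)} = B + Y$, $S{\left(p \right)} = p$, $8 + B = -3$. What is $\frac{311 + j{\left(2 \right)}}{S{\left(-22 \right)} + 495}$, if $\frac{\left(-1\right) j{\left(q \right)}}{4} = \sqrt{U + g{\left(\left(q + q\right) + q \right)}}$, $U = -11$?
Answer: $\frac{311}{473} - \frac{16 i}{473} \approx 0.65751 - 0.033827 i$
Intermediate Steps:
$B = -11$ ($B = -8 - 3 = -11$)
$g{\left(Y \right)} = -11 + Y$
$j{\left(q \right)} = - 4 \sqrt{-22 + 3 q}$ ($j{\left(q \right)} = - 4 \sqrt{-11 + \left(-11 + \left(\left(q + q\right) + q\right)\right)} = - 4 \sqrt{-11 + \left(-11 + \left(2 q + q\right)\right)} = - 4 \sqrt{-11 + \left(-11 + 3 q\right)} = - 4 \sqrt{-22 + 3 q}$)
$\frac{311 + j{\left(2 \right)}}{S{\left(-22 \right)} + 495} = \frac{311 - 4 \sqrt{-22 + 3 \cdot 2}}{-22 + 495} = \frac{311 - 4 \sqrt{-22 + 6}}{473} = \left(311 - 4 \sqrt{-16}\right) \frac{1}{473} = \left(311 - 4 \cdot 4 i\right) \frac{1}{473} = \left(311 - 16 i\right) \frac{1}{473} = \frac{311}{473} - \frac{16 i}{473}$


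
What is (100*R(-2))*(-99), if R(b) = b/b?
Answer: -9900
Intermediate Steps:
R(b) = 1
(100*R(-2))*(-99) = (100*1)*(-99) = 100*(-99) = -9900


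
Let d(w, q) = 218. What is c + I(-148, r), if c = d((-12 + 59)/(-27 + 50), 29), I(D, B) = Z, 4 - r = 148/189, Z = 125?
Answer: 343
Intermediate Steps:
r = 608/189 (r = 4 - 148/189 = 608/189 ≈ 3.2169)
I(D, B) = 125
c = 218
c + I(-148, r) = 218 + 125 = 343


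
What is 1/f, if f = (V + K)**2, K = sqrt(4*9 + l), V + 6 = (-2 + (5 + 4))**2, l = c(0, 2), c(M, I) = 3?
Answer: (43 + sqrt(39))**(-2) ≈ 0.00041236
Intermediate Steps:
l = 3
V = 43 (V = -6 + (-2 + (5 + 4))**2 = -6 + (-2 + 9)**2 = -6 + 7**2 = -6 + 49 = 43)
K = sqrt(39) (K = sqrt(4*9 + 3) = sqrt(36 + 3) = sqrt(39) ≈ 6.2450)
f = (43 + sqrt(39))**2 ≈ 2425.1
1/f = 1/((43 + sqrt(39))**2) = (43 + sqrt(39))**(-2)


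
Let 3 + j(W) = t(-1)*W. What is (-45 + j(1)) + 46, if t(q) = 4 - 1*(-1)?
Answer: 3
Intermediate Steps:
t(q) = 5 (t(q) = 4 + 1 = 5)
j(W) = -3 + 5*W
(-45 + j(1)) + 46 = (-45 + (-3 + 5*1)) + 46 = (-45 + (-3 + 5)) + 46 = (-45 + 2) + 46 = -43 + 46 = 3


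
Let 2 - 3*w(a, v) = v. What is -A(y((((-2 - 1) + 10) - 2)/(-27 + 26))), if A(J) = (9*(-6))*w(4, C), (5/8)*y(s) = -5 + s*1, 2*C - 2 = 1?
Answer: 9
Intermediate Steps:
C = 3/2 (C = 1 + (1/2)*1 = 1 + 1/2 = 3/2 ≈ 1.5000)
w(a, v) = 2/3 - v/3
y(s) = -8 + 8*s/5 (y(s) = 8*(-5 + s*1)/5 = 8*(-5 + s)/5 = -8 + 8*s/5)
A(J) = -9 (A(J) = (9*(-6))*(2/3 - 1/3*3/2) = -54*(2/3 - 1/2) = -54*1/6 = -9)
-A(y((((-2 - 1) + 10) - 2)/(-27 + 26))) = -1*(-9) = 9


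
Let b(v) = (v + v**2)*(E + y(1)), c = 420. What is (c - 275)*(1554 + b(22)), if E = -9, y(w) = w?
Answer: -361630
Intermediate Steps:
b(v) = -8*v - 8*v**2 (b(v) = (v + v**2)*(-9 + 1) = (v + v**2)*(-8) = -8*v - 8*v**2)
(c - 275)*(1554 + b(22)) = (420 - 275)*(1554 + 8*22*(-1 - 1*22)) = 145*(1554 + 8*22*(-1 - 22)) = 145*(1554 + 8*22*(-23)) = 145*(1554 - 4048) = 145*(-2494) = -361630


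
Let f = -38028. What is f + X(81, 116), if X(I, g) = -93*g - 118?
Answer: -48934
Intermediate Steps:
X(I, g) = -118 - 93*g
f + X(81, 116) = -38028 + (-118 - 93*116) = -38028 + (-118 - 10788) = -38028 - 10906 = -48934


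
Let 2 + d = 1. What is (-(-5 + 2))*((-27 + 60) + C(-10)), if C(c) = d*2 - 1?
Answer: 90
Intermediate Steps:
d = -1 (d = -2 + 1 = -1)
C(c) = -3 (C(c) = -1*2 - 1 = -2 - 1 = -3)
(-(-5 + 2))*((-27 + 60) + C(-10)) = (-(-5 + 2))*((-27 + 60) - 3) = (-1*(-3))*(33 - 3) = 3*30 = 90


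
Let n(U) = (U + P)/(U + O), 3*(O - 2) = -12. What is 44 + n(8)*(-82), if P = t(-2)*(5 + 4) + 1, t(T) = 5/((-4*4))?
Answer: -649/16 ≈ -40.563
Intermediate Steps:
t(T) = -5/16 (t(T) = 5/(-16) = 5*(-1/16) = -5/16)
O = -2 (O = 2 + (⅓)*(-12) = 2 - 4 = -2)
P = -29/16 (P = -5*(5 + 4)/16 + 1 = -5/16*9 + 1 = -45/16 + 1 = -29/16 ≈ -1.8125)
n(U) = (-29/16 + U)/(-2 + U) (n(U) = (U - 29/16)/(U - 2) = (-29/16 + U)/(-2 + U))
44 + n(8)*(-82) = 44 + ((-29/16 + 8)/(-2 + 8))*(-82) = 44 + ((99/16)/6)*(-82) = 44 + ((⅙)*(99/16))*(-82) = 44 + (33/32)*(-82) = 44 - 1353/16 = -649/16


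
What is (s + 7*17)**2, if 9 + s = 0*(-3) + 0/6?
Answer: 12100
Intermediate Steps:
s = -9 (s = -9 + (0*(-3) + 0/6) = -9 + (0 + 0*(1/6)) = -9 + (0 + 0) = -9 + 0 = -9)
(s + 7*17)**2 = (-9 + 7*17)**2 = (-9 + 119)**2 = 110**2 = 12100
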